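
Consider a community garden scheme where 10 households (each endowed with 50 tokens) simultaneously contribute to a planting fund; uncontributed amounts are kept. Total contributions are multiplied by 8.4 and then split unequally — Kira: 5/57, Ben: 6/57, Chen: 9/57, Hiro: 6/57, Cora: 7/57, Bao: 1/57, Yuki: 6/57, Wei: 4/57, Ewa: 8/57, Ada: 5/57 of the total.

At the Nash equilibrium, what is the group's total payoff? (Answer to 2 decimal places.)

1610.00 tokens

For player j, contributing a unit is worthwhile iff 8.4 × (j's share) ≥ 1, i.e. iff j's share is at least 0.1190.
The shares above 0.1190 belong to Chen, Cora and Ewa, contributing 50 each; the remaining 7 contribute 0. Total contributed: 150.
The planting fund pays out 8.4 × 150 = 1260.00 in total (split across the unequal shares, but the aggregate is all that matters for the group sum).
The 7 free-riders keep 50 each, adding 350. Group total = 350 + 1260.00 = 1610.00.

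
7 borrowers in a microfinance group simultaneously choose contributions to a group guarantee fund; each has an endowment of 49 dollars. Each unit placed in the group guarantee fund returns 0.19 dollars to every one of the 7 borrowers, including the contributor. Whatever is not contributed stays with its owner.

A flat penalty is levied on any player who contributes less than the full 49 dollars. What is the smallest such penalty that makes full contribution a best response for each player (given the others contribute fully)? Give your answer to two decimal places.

39.69 dollars

Given the others contribute fully, the best deviation is to contribute 0 (any partial contribution still incurs the fine and gives up units whose private return 0.19 is below 1).
Deviating from 49 to 0 saves 49 dollars but forfeits the deviator's share of the drop in the group guarantee fund: 0.19 × 49 = 9.31.
So the deviation gain is 49 − 9.31 = 39.69, and the fine must be at least 39.69 dollars to wipe it out.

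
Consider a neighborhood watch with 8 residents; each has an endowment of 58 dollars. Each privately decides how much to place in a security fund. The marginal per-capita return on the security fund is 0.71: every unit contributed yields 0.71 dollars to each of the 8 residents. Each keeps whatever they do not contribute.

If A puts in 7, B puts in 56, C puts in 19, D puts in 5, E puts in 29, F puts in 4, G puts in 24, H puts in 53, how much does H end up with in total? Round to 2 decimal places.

Total contributed: 7 + 56 + 19 + 5 + 29 + 4 + 24 + 53 = 197.
Each receives 0.71 × 197 = 139.87 from the security fund.
H keeps 58 − 53 = 5, so H's payoff is 5 + 139.87 = 144.87.

144.87 dollars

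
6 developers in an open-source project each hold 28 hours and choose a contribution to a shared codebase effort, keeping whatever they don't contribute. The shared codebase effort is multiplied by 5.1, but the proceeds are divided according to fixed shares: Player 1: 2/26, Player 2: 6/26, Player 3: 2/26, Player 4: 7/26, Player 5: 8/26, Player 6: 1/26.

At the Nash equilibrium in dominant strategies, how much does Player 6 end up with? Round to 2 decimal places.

For player j, contributing a unit is worthwhile iff 5.1 × (j's share) ≥ 1, i.e. iff j's share is at least 0.1961.
The shares above 0.1961 belong to Player 2, Player 4 and Player 5, contributing 28 each; the remaining 3 contribute 0. Total contributed: 84.
Player 6 keeps 28 and receives 5.1 × 84 × 1/26 = 16.48 from the shared codebase effort, for a payoff of 44.48.

44.48 hours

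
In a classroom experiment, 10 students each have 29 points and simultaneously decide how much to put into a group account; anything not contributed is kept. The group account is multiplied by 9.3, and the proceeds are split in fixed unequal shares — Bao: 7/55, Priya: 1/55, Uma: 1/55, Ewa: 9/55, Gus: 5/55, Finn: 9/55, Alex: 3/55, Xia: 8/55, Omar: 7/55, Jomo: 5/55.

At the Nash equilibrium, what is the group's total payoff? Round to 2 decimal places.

1493.50 points

For player j, contributing a unit is worthwhile iff 9.3 × (j's share) ≥ 1, i.e. iff j's share is at least 0.1075.
Bao, Ewa, Finn, Xia and Omar are above the threshold, contributing 29 each; the remaining 5 contribute 0. Total contributed: 145.
The group account pays out 9.3 × 145 = 1348.50 in total (split across the unequal shares, but the aggregate is all that matters for the group sum).
The 5 free-riders keep 29 each, adding 145. Group total = 145 + 1348.50 = 1493.50.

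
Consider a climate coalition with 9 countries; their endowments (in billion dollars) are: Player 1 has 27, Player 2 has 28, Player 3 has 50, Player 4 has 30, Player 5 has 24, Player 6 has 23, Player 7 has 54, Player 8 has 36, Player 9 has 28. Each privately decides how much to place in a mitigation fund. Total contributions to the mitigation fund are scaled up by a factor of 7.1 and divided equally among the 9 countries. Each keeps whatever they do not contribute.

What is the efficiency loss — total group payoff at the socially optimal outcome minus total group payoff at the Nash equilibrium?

1830.00 billion dollars

The private return per contributed unit is 7.1/9 = 0.7889 < 1 for every player regardless of endowment, so the Nash equilibrium is zero contribution and the group total is Σ E_j = 27 + 28 + 50 + 30 + 24 + 23 + 54 + 36 + 28 = 300.
Each contributed unit returns 7.100 to the group, so the social optimum is full contribution by everyone: group total = 7.100 × 300 = 2130.00.
Efficiency loss = (7.100 − 1) × 300 = 1830.00.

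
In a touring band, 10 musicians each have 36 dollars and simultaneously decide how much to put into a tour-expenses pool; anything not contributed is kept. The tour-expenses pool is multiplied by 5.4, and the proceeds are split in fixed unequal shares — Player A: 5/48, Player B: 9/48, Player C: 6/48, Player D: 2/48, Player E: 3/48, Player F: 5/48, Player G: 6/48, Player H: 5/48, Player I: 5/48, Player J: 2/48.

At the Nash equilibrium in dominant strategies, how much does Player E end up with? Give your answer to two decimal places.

48.15 dollars

Each unit j contributes comes back to j as 5.4 × (j's share), so j prefers to contribute only if that share exceeds 1/5.4 = 0.1852; otherwise keeping the unit dominates.
The only share above 0.1852 is Player B's 9/48, contributing 36; the remaining 9 contribute 0. Total contributed: 36.
Player E keeps 36 and receives 5.4 × 36 × 3/48 = 12.15 from the tour-expenses pool, for a payoff of 48.15.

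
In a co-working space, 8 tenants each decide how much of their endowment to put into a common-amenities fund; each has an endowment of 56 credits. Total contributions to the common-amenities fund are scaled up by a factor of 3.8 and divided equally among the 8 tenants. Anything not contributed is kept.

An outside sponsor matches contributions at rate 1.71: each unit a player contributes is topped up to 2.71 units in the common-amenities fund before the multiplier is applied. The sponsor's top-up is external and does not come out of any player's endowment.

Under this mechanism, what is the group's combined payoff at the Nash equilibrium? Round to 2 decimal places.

4613.50 credits

Under the mechanism each unit contributed yields 3.8 × 2.71 / 8 = 1.2873 back to its contributor per unit of net cost, which exceeds 1, making full contribution the dominant choice for everyone.
At the Nash equilibrium everyone contributes 56. Group total payoff = 3.8 × 2.71 × 448 = 4613.50.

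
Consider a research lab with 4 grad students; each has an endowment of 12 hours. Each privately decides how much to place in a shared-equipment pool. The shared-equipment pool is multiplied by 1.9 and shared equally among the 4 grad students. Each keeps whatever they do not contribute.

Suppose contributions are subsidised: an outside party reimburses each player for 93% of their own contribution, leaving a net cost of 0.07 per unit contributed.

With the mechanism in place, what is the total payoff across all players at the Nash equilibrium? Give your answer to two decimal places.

With the mechanism, a contributed unit returns (1.9/4) / 0.07 = 6.7857 per unit of net cost to the contributor — now above 1 — so contributing fully is weakly dominant for every player.
So the Nash equilibrium is full contribution by all 4; the group earns 4 × (12 × 0.93 + 1.9 × 12) = 135.84.

135.84 hours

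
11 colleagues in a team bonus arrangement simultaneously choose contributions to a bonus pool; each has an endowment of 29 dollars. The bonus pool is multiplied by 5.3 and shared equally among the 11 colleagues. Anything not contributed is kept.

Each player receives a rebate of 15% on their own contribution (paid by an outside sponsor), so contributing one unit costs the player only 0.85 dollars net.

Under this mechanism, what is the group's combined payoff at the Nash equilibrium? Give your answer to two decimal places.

319.00 dollars

Even with the mechanism, each unit contributed returns only (5.3/11) / 0.85 = 0.5668 per unit of net cost, so contributing nothing is still dominant.
At the Nash equilibrium no one contributes; group total payoff = 11 × 29 = 319.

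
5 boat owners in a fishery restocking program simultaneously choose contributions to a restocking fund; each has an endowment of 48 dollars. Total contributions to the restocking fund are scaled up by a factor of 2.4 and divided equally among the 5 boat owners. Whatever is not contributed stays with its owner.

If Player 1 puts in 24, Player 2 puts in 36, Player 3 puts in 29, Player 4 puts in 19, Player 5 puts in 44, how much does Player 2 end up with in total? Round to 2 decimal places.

Total contributed: 24 + 36 + 29 + 19 + 44 = 152.
Each receives 2.4 × 152 / 5 = 72.96 from the restocking fund.
Player 2 keeps 48 − 36 = 12, so Player 2's payoff is 12 + 72.96 = 84.96.

84.96 dollars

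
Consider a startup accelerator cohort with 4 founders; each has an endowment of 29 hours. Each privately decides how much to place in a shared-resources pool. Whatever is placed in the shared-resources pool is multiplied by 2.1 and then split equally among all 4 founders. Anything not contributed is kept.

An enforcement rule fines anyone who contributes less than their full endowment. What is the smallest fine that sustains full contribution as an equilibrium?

Given the others contribute fully, the best deviation is to contribute 0 (any partial contribution still incurs the fine and gives up units whose private return 0.5250 is below 1).
Deviating from 29 to 0 saves 29 hours but forfeits the deviator's share of the drop in the shared-resources pool: 2.1/4 × 29 = 15.22.
So the deviation gain is 29 − 15.22 = 13.78, and the fine must be at least 13.78 hours to wipe it out.

13.78 hours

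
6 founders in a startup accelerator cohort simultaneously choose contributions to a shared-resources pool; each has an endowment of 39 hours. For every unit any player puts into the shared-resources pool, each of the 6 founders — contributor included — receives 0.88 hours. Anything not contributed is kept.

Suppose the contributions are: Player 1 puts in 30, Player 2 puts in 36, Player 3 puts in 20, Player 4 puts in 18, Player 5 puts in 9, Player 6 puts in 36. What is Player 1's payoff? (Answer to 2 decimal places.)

Total contributed: 30 + 36 + 20 + 18 + 9 + 36 = 149.
Each receives 0.88 × 149 = 131.12 from the shared-resources pool.
Player 1 keeps 39 − 30 = 9, so Player 1's payoff is 9 + 131.12 = 140.12.

140.12 hours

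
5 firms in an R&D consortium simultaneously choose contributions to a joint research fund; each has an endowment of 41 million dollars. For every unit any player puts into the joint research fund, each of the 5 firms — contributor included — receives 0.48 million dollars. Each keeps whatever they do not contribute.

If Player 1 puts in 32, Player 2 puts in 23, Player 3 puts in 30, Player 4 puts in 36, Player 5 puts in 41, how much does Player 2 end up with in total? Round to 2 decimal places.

95.76 million dollars

Total contributed: 32 + 23 + 30 + 36 + 41 = 162.
Each receives 0.48 × 162 = 77.76 from the joint research fund.
Player 2 keeps 41 − 23 = 18, so Player 2's payoff is 18 + 77.76 = 95.76.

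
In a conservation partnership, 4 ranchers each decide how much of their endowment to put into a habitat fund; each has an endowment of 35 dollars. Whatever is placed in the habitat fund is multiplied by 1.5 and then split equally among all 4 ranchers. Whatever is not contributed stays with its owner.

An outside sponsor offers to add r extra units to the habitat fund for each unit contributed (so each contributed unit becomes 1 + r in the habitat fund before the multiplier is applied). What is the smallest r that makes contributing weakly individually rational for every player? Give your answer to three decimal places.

With matching at rate r, one contributed unit becomes (1 + r) in the habitat fund and returns 1.5 × (1 + r) / 4 to the contributor.
Setting this equal to 1: 1 + r = 4/1.5 = 2.6667.
So the minimum matching rate is r = 2.6667 − 1 = 1.667.

1.667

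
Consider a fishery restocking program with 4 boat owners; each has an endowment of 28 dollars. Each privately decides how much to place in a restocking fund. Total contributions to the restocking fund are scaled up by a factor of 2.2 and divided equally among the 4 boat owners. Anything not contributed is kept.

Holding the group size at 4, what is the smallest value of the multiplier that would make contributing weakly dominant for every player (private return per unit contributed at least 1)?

A contributed unit returns (multiplier)/4 to its contributor.
This reaches 1 exactly when the multiplier is 4.

4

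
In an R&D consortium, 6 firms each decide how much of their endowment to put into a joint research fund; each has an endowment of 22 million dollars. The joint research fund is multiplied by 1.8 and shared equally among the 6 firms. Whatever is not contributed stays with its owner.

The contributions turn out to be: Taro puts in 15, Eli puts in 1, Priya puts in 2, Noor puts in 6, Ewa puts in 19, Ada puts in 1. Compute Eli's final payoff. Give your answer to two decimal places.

Total contributed: 15 + 1 + 2 + 6 + 19 + 1 = 44.
Each receives 1.8 × 44 / 6 = 13.20 from the joint research fund.
Eli keeps 22 − 1 = 21, so Eli's payoff is 21 + 13.20 = 34.20.

34.20 million dollars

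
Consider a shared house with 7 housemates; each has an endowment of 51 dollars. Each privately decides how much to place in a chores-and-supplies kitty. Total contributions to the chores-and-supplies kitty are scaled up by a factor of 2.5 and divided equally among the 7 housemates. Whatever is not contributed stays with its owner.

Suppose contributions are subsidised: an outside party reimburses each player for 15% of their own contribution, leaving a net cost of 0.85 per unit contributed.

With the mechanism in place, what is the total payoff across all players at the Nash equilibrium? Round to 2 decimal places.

357.00 dollars

The effective private return is (2.5/7) / 0.85 = 0.4202, which is still under 1, so the mechanism doesn't change anyone's dominant strategy: zero contribution.
At the Nash equilibrium no one contributes; group total payoff = 7 × 51 = 357.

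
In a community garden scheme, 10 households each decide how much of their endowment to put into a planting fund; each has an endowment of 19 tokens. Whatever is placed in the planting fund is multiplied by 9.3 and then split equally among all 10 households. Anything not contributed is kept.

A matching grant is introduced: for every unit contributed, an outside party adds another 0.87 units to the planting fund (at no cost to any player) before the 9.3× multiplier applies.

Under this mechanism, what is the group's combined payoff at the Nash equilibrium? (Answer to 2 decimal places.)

3304.29 tokens

The effective private return per unit is now 9.3 × 1.87 / 10 = 1.7391 > 1, so every player's dominant strategy flips to full contribution.
So the Nash equilibrium is full contribution by all 10; the group earns 9.3 × 1.87 × 190 = 3304.29.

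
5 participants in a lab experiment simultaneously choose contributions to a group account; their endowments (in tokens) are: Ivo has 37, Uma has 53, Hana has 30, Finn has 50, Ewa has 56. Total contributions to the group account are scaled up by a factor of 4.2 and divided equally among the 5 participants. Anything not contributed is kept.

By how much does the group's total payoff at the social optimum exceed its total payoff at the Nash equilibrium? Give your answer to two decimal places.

723.20 tokens

The private return per contributed unit is 4.2/5 = 0.8400 < 1 for every player regardless of endowment, so the Nash equilibrium is zero contribution and the group total is Σ E_j = 37 + 53 + 30 + 50 + 56 = 226.
Each contributed unit returns 4.200 to the group, so the social optimum is full contribution by everyone: group total = 4.200 × 226 = 949.20.
Efficiency loss = (4.200 − 1) × 226 = 723.20.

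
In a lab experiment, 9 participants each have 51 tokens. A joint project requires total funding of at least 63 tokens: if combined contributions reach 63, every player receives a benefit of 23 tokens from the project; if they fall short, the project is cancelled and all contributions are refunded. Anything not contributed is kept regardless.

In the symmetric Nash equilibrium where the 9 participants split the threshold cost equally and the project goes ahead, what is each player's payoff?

67 tokens

Equal share of the threshold: 63/9 = 7.
At this profile no one gains by cutting their contribution: any cut drops the total below 63, the project is cancelled, contributions are refunded, and the deviator ends with 51, which is less than 51 − 7 + 23 = 67. Contributing more than 7 just wastes the excess. So contributing exactly 7 is a best response.
Each player's payoff: 51 − 7 + 23 = 67.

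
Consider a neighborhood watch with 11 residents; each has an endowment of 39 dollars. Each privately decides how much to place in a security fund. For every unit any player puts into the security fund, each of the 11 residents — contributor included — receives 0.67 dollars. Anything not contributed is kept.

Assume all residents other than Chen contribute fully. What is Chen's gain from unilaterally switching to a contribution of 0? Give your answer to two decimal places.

12.87 dollars

Switching from a contribution of 39 to 0 lets Chen keep an extra 39 dollars, but lowers the security fund by 39, which costs Chen their own share of that drop: 0.67 × 39 = 26.13.
Net gain = 39 − 26.13 = 12.87. The private return per contributed unit (0.67) is below 1, so free-riding is indeed the best response regardless of what the others do.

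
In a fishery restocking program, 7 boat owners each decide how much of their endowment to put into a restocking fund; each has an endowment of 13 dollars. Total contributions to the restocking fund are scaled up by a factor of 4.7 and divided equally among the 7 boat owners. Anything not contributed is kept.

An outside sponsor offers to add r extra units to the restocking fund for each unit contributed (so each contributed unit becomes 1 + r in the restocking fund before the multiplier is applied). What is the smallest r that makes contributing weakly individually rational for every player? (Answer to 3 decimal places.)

With matching at rate r, one contributed unit becomes (1 + r) in the restocking fund and returns 4.7 × (1 + r) / 7 to the contributor.
Setting this equal to 1: 1 + r = 7/4.7 = 1.4894.
So the minimum matching rate is r = 1.4894 − 1 = 0.489.

0.489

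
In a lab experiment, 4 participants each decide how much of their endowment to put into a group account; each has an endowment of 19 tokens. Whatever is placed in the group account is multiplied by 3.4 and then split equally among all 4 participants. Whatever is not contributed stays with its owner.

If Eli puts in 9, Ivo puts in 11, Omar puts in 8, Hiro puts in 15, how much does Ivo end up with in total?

44.55 tokens

Total contributed: 9 + 11 + 8 + 15 = 43.
Each receives 3.4 × 43 / 4 = 36.55 from the group account.
Ivo keeps 19 − 11 = 8, so Ivo's payoff is 8 + 36.55 = 44.55.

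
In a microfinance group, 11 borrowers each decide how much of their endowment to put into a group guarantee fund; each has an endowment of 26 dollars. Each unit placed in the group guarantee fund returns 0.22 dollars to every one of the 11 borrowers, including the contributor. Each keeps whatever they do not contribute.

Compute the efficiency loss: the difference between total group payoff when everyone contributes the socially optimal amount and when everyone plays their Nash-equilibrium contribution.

406.12 dollars

The private return per contributed unit is 0.22 < 1, so contributing 0 is dominant for every player. At the Nash equilibrium everyone keeps their 26, and the group total is 11 × 26 = 286.
Each contributed unit returns 2.420 to the group as a whole (0.22 to each of 11 players), which exceeds 1, so the social optimum is full contribution: group total = 2.420 × 286 = 692.12.
Efficiency loss = 692.12 − 286 = 406.12.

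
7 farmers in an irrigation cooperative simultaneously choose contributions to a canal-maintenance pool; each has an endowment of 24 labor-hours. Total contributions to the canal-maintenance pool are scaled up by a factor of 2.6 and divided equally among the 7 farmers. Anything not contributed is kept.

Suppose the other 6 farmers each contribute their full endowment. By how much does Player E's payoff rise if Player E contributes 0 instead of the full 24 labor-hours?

15.09 labor-hours

Switching from a contribution of 24 to 0 lets Player E keep an extra 24 labor-hours, but lowers the canal-maintenance pool by 24, which costs Player E their own share of that drop: 2.6/7 × 24 = 8.91.
Net gain = 24 − 8.91 = 15.09. The private return per contributed unit (0.3714) is below 1, so free-riding is indeed the best response regardless of what the others do.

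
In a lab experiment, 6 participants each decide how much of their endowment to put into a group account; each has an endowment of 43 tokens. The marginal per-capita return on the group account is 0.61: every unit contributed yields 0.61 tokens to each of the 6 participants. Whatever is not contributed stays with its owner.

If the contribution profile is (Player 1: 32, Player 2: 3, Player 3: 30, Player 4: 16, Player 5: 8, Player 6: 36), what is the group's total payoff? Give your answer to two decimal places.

Total contributed: 32 + 3 + 30 + 16 + 8 + 36 = 125; total kept: 6 × 43 − 125 = 133.
The group account pays out 0.61 × 6 × 125 = 457.50 in aggregate.
Group total = 133 + 457.50 = 590.50.

590.50 tokens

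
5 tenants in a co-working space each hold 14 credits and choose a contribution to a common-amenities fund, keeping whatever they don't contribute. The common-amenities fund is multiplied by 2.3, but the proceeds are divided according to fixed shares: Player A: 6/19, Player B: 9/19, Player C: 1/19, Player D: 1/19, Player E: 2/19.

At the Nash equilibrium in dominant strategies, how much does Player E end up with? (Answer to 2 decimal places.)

Player j's private return per contributed unit is 2.3 × (j's share). Contributing is weakly dominant for j when that share is at least 1/2.3 = 0.4348, and contributing 0 is dominant otherwise.
Only Player B (9/19) clears that bar, contributing 14; the remaining 4 contribute 0. Total contributed: 14.
Player E keeps 14 and receives 2.3 × 14 × 2/19 = 3.39 from the common-amenities fund, for a payoff of 17.39.

17.39 credits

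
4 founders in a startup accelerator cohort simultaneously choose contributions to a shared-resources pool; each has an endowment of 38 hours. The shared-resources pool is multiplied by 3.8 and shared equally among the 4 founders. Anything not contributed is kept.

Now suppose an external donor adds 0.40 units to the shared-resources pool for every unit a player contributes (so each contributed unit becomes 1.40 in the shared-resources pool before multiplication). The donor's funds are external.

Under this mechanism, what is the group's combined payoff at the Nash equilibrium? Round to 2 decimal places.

Under the mechanism each unit contributed yields 3.8 × 1.40 / 4 = 1.3300 back to its contributor per unit of net cost, which exceeds 1, making full contribution the dominant choice for everyone.
At the Nash equilibrium everyone contributes 38. Group total payoff = 3.8 × 1.40 × 152 = 808.64.

808.64 hours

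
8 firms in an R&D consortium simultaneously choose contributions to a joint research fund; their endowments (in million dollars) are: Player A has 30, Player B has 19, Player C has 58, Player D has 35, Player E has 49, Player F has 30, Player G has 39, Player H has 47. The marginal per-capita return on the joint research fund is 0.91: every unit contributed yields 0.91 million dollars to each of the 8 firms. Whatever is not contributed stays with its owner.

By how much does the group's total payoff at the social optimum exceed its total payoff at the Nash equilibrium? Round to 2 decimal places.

The private return per contributed unit is 0.91 < 1 for everyone, so the Nash equilibrium is zero contribution and the group total is Σ E_j = 30 + 19 + 58 + 35 + 49 + 30 + 39 + 47 = 307.
Each contributed unit returns 7.280 to the group, so the social optimum is full contribution by everyone: group total = 7.280 × 307 = 2234.96.
Efficiency loss = (7.280 − 1) × 307 = 1927.96.

1927.96 million dollars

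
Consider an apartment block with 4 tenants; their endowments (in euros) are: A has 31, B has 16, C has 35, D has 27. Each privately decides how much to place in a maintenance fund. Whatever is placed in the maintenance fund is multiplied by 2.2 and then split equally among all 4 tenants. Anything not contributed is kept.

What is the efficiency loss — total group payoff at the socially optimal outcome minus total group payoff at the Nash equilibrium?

130.80 euros

The private return per contributed unit is 2.2/4 = 0.5500 < 1 for every player regardless of endowment, so the Nash equilibrium is zero contribution and the group total is Σ E_j = 31 + 16 + 35 + 27 = 109.
Each contributed unit returns 2.200 to the group, so the social optimum is full contribution by everyone: group total = 2.200 × 109 = 239.80.
Efficiency loss = (2.200 − 1) × 109 = 130.80.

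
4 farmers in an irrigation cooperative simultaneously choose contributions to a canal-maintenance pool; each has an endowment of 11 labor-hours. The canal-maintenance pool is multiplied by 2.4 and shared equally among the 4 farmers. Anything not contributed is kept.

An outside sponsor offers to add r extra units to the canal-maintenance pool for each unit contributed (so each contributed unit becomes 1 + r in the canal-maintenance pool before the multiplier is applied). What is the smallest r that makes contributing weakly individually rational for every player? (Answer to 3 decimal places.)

0.667

With matching at rate r, one contributed unit becomes (1 + r) in the canal-maintenance pool and returns 2.4 × (1 + r) / 4 to the contributor.
Setting this equal to 1: 1 + r = 4/2.4 = 1.6667.
So the minimum matching rate is r = 1.6667 − 1 = 0.667.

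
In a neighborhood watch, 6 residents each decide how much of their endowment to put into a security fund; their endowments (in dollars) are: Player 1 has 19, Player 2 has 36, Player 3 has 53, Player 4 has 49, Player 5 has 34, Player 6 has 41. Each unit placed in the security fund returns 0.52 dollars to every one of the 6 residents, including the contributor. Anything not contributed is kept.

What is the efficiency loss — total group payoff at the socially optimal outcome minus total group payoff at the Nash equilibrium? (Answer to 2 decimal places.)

491.84 dollars

The private return per contributed unit is 0.52 < 1 for everyone, so the Nash equilibrium is zero contribution and the group total is Σ E_j = 19 + 36 + 53 + 49 + 34 + 41 = 232.
Each contributed unit returns 3.120 to the group, so the social optimum is full contribution by everyone: group total = 3.120 × 232 = 723.84.
Efficiency loss = (3.120 − 1) × 232 = 491.84.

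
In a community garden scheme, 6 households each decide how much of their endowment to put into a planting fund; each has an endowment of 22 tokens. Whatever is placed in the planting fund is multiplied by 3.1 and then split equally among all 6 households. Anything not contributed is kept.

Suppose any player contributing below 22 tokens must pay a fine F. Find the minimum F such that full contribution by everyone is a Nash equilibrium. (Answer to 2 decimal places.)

Given the others contribute fully, the best deviation is to contribute 0 (any partial contribution still incurs the fine and gives up units whose private return 0.5167 is below 1).
Deviating from 22 to 0 saves 22 tokens but forfeits the deviator's share of the drop in the planting fund: 3.1/6 × 22 = 11.37.
So the deviation gain is 22 − 11.37 = 10.63, and the fine must be at least 10.63 tokens to wipe it out.

10.63 tokens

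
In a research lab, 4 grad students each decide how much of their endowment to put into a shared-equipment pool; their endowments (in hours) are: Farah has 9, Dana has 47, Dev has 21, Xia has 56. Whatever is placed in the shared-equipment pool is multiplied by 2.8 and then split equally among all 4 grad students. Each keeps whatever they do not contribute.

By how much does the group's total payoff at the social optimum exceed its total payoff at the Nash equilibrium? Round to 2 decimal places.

239.40 hours

The private return per contributed unit is 2.8/4 = 0.7000 < 1 for every player regardless of endowment, so the Nash equilibrium is zero contribution and the group total is Σ E_j = 9 + 47 + 21 + 56 = 133.
Each contributed unit returns 2.800 to the group, so the social optimum is full contribution by everyone: group total = 2.800 × 133 = 372.40.
Efficiency loss = (2.800 − 1) × 133 = 239.40.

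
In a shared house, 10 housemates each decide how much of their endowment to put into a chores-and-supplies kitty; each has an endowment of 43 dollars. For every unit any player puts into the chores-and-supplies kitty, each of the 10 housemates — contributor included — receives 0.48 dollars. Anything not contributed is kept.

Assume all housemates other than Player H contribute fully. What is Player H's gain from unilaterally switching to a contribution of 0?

22.36 dollars

Switching from a contribution of 43 to 0 lets Player H keep an extra 43 dollars, but lowers the chores-and-supplies kitty by 43, which costs Player H their own share of that drop: 0.48 × 43 = 20.64.
Net gain = 43 − 20.64 = 22.36. The private return per contributed unit (0.48) is below 1, so free-riding is indeed the best response regardless of what the others do.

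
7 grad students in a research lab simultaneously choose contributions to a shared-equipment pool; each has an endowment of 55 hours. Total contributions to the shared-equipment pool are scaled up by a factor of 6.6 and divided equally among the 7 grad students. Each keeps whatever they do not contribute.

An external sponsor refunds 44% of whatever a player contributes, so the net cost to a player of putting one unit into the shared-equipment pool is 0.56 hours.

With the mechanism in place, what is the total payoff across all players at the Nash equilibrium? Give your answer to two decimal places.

Under the mechanism each unit contributed yields (6.6/7) / 0.56 = 1.6837 back to its contributor per unit of net cost, which exceeds 1, making full contribution the dominant choice for everyone.
At the Nash equilibrium everyone contributes 55. Group total payoff = 7 × (55 × 0.44 + 6.6 × 55) = 2710.40.

2710.40 hours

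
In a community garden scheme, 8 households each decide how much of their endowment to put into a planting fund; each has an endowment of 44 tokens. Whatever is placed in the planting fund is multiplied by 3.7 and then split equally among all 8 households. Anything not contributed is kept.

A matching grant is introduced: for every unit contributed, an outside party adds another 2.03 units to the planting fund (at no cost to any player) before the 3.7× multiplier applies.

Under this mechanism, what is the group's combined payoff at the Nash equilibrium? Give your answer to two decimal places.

3946.27 tokens

Under the mechanism each unit contributed yields 3.7 × 3.03 / 8 = 1.4014 back to its contributor per unit of net cost, which exceeds 1, making full contribution the dominant choice for everyone.
So the Nash equilibrium is full contribution by all 8; the group earns 3.7 × 3.03 × 352 = 3946.27.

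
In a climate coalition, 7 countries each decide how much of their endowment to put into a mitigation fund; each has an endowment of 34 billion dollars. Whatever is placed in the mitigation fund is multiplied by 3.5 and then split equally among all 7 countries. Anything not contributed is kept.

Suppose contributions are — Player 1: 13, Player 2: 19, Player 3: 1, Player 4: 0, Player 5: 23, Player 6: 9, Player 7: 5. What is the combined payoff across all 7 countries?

Total contributed: 13 + 19 + 1 + 0 + 23 + 9 + 5 = 70; total kept: 7 × 34 − 70 = 168.
The mitigation fund pays out 3.5 × 70 = 245.00 in aggregate.
Group total = 168 + 245.00 = 413.00.

413.00 billion dollars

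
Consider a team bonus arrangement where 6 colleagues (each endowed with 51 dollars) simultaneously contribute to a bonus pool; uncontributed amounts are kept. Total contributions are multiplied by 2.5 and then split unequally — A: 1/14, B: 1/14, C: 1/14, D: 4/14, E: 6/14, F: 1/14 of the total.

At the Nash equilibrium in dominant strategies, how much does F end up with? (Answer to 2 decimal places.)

Player j's private return per contributed unit is 2.5 × (j's share). Contributing is weakly dominant for j when that share is at least 1/2.5 = 0.4000, and contributing 0 is dominant otherwise.
E alone (share 6/14) is above the threshold, contributing 51; the remaining 5 contribute 0. Total contributed: 51.
F keeps 51 and receives 2.5 × 51 × 1/14 = 9.11 from the bonus pool, for a payoff of 60.11.

60.11 dollars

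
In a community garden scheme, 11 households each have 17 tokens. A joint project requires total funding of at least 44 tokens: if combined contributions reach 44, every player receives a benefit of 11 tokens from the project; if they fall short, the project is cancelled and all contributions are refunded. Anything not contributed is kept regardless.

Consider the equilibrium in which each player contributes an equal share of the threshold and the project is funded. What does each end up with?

Equal share of the threshold: 44/11 = 4.
At this profile no one gains by cutting their contribution: any cut drops the total below 44, the project is cancelled, contributions are refunded, and the deviator ends with 17, which is less than 17 − 4 + 11 = 24. Contributing more than 4 just wastes the excess. So contributing exactly 4 is a best response.
Each player's payoff: 17 − 4 + 11 = 24.

24 tokens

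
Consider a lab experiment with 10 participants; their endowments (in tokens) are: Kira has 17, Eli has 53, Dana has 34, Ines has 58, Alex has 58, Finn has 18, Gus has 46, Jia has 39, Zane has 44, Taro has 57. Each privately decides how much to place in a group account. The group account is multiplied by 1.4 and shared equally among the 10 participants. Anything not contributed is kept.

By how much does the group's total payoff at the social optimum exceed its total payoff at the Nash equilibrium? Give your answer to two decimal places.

169.60 tokens

The private return per contributed unit is 1.4/10 = 0.1400 < 1 for every player regardless of endowment, so the Nash equilibrium is zero contribution and the group total is Σ E_j = 17 + 53 + 34 + 58 + 58 + 18 + 46 + 39 + 44 + 57 = 424.
Each contributed unit returns 1.400 to the group, so the social optimum is full contribution by everyone: group total = 1.400 × 424 = 593.60.
Efficiency loss = (1.400 − 1) × 424 = 169.60.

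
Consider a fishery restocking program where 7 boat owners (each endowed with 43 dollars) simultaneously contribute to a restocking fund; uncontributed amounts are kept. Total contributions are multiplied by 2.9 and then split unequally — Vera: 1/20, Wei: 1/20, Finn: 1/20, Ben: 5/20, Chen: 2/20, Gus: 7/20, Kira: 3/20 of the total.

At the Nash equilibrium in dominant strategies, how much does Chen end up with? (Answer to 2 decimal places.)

A player with share s gets back 2.9·s per unit contributed, so full contribution is dominant for anyone with s > 1/2.9 = 0.3448 and zero contribution is dominant for anyone below.
The only share above 0.3448 is Gus's 7/20, contributing 43; the remaining 6 contribute 0. Total contributed: 43.
Chen keeps 43 and receives 2.9 × 43 × 2/20 = 12.47 from the restocking fund, for a payoff of 55.47.

55.47 dollars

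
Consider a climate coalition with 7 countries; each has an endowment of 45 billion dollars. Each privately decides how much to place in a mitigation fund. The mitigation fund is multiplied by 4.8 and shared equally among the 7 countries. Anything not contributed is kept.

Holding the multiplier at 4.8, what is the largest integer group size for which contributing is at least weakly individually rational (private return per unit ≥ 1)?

Private return per unit is 4.8/(group size), which is ≥ 1 whenever the group size is ≤ 4.8.
The largest such integer is 4.

4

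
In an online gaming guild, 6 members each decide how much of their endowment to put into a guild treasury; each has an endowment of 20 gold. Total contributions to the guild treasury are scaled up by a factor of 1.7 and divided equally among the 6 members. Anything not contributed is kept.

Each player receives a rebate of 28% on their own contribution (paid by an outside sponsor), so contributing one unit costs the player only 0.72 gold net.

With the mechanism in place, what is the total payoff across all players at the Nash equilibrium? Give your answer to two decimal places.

120.00 gold

With the mechanism, a contributed unit returns (1.7/6) / 0.72 = 0.3935 per unit of net cost — still below 1 — so contributing 0 remains dominant for every player.
At the Nash equilibrium no one contributes; group total payoff = 6 × 20 = 120.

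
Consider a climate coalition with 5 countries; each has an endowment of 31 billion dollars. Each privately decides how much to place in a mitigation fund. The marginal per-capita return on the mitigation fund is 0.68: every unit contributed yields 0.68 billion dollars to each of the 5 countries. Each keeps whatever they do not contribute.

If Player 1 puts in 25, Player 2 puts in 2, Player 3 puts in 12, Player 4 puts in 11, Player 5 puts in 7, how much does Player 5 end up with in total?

Total contributed: 25 + 2 + 12 + 11 + 7 = 57.
Each receives 0.68 × 57 = 38.76 from the mitigation fund.
Player 5 keeps 31 − 7 = 24, so Player 5's payoff is 24 + 38.76 = 62.76.

62.76 billion dollars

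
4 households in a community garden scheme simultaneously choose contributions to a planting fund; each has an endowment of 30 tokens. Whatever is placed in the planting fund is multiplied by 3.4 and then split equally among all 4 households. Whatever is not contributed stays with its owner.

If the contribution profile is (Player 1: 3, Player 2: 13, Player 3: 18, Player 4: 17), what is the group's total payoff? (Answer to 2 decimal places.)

Total contributed: 3 + 13 + 18 + 17 = 51; total kept: 4 × 30 − 51 = 69.
The planting fund pays out 3.4 × 51 = 173.40 in aggregate.
Group total = 69 + 173.40 = 242.40.

242.40 tokens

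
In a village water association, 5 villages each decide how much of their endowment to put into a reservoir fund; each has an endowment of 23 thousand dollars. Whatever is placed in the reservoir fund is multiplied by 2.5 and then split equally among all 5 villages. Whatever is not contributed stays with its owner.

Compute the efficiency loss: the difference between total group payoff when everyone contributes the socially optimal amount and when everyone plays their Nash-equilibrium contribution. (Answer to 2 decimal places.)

172.50 thousand dollars

Each contributed unit returns 2.5/5 = 0.5000 to its contributor — below 1 — so contributing 0 is dominant for every player. At the Nash equilibrium everyone keeps their 23, and the group total is 5 × 23 = 115.
Each contributed unit returns 2.500 to the group as a whole (0.5000 to each of 5 players), which exceeds 1, so the social optimum is full contribution: group total = 2.500 × 115 = 287.50.
Efficiency loss = 287.50 − 115 = 172.50.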